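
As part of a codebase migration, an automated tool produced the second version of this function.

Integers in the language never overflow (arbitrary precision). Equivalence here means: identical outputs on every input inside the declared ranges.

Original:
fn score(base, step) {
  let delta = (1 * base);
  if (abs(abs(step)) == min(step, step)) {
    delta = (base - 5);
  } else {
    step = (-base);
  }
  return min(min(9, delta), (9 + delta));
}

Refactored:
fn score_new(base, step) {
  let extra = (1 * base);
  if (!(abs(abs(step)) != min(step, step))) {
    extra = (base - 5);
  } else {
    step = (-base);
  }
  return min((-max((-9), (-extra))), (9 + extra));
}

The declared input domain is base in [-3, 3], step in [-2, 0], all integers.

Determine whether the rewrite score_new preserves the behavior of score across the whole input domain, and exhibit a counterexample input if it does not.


Reading the diff, among the changes: boolean connective usage differs, plus local variable names differ, plus min/max/abs usage differs, plus comparison usage differs.
Spot check at base=3, step=-2 — score: delta=3, then (abs(abs(step)) == min(step, step)) is false, then step=-3, then returns 3. score_new: extra=3, then (!(abs(abs(step)) != min(step, step))) is false, then step=-3, then returns 3. Both give 3.
Checked all 21 inputs in the declared domain: the outputs agree on every one.
verdict: equivalent


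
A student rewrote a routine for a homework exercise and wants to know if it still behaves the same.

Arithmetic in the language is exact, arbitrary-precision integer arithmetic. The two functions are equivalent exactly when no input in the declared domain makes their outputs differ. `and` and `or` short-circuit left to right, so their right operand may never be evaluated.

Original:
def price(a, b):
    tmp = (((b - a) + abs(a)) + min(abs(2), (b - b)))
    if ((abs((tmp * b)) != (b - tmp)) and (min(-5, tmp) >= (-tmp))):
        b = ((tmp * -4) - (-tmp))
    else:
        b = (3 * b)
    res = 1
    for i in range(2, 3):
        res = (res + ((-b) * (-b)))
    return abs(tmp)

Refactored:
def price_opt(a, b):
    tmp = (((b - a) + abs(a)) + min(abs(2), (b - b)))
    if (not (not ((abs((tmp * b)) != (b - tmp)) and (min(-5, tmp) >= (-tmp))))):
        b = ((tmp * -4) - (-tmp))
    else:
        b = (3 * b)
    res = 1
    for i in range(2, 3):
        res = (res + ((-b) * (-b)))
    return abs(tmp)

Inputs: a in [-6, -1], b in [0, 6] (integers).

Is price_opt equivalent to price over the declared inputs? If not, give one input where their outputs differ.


Comparing the listings, the differences include: boolean connective usage differs.
Spot check at a=-2, b=0 — price: tmp becomes 4; next ((abs((tmp * b)) != (b - tmp)) and (min(-5, tmp) >= (-tmp))) evaluates to false; next b becomes 0; next res becomes 1; next at i=2:; next res becomes 1; next final value 4. price_opt: tmp becomes 4; next (not (not ((abs((tmp * b)) != (b - tmp)) and (min(-5, tmp) >= (-tmp))))) evaluates to false; next b becomes 0; next res becomes 1; next at i=2:; next res becomes 1; next final value 4. Both give 4.
An exhaustive pass over the 42 declared inputs shows identical outputs.
verdict: equivalent


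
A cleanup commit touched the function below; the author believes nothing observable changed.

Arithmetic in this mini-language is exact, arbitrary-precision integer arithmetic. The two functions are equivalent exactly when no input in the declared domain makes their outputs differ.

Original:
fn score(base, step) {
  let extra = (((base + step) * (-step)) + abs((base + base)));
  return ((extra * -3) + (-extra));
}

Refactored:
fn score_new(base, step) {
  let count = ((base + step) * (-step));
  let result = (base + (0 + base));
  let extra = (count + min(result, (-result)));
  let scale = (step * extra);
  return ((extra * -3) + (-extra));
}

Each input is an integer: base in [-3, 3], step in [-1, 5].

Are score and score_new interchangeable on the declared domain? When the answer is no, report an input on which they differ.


Take base=-3, step=-1.
score: extra=2, then returns -8
score_new: count=-4, then result=-6, then extra=-10, then scale=10, then returns 40
-8 against 40: the behavior changed.
verdict: not equivalent; witness: base=-3, step=-1


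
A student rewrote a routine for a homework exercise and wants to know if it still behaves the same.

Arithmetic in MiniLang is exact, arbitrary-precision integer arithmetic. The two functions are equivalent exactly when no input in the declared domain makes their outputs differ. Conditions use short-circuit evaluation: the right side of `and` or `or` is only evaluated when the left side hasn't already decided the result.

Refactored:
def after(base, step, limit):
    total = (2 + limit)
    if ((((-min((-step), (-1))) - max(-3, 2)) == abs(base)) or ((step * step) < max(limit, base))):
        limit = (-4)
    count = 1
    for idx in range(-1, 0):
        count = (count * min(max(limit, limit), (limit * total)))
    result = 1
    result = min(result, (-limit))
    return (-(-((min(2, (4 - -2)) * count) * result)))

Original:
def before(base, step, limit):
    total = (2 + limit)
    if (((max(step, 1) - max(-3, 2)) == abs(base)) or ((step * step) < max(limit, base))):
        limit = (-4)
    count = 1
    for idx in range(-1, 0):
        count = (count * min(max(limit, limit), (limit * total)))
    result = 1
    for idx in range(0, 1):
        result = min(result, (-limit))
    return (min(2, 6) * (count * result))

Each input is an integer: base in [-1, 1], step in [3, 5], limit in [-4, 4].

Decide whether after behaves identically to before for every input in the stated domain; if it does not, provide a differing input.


Side by side, the visible changes include: min/max/abs usage differs, statement counts differ, constant usage differs, arithmetic usage differs, loop structure differs.
Spot check at base=-1, step=4, limit=-1 — before: total becomes 1; next (((max(step, 1) - max(-3, 2)) == abs(base)) or ((step * step) < max(limit, base))) evaluates to false; next count becomes 1; next at idx=-1:; next count becomes -1; next result becomes 1; next at idx=0:; next result becomes 1; next final value -2. after: total becomes 1; next ((((-min((-step), (-1))) - max(-3, 2)) == abs(base)) or ((step * step) < max(limit, base))) evaluates to false; next count becomes 1; next at idx=-1:; next count becomes -1; next result becomes 1; next result becomes 1; next final value -2. Both give -2.
An exhaustive pass over the 81 declared inputs shows identical outputs.
verdict: equivalent


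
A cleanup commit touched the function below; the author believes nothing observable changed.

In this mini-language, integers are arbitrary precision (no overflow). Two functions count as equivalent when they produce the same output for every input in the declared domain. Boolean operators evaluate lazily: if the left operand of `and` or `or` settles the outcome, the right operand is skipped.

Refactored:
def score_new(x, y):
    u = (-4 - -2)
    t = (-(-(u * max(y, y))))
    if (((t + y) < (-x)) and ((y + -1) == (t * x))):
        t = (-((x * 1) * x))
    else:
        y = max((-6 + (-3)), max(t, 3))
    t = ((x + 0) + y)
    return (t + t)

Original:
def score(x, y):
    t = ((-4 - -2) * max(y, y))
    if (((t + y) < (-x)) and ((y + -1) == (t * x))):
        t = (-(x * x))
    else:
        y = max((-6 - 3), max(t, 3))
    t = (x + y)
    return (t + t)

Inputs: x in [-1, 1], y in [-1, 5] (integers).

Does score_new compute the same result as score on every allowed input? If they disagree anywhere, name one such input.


Behavior is preserved: although arithmetic usage differs; and statement counts differ; and local variable names differ; and constant usage differs, the outputs never diverge.
One worked example (x=0, y=5) — score: t=-10, then (((t + y) < (-x)) and ((y + -1) == (t * x))) is false, then y=3, then t=3, then returns 6; score_new: u=-2, then t=-10, then (((t + y) < (-x)) and ((y + -1) == (t * x))) is false, then y=3, then t=3, then returns 6; agreement on 6.
Checked all 21 inputs in the declared domain: the outputs agree on every one.
verdict: equivalent


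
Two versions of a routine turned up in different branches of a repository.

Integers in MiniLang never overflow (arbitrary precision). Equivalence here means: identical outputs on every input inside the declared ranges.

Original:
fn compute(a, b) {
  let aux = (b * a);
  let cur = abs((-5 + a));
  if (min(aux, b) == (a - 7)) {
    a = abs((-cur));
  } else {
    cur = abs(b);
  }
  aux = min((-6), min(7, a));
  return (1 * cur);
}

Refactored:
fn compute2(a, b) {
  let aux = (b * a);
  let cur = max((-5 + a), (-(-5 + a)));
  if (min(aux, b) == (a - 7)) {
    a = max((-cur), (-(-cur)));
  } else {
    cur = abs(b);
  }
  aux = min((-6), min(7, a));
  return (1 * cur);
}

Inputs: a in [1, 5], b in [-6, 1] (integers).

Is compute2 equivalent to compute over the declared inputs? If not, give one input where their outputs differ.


This is a faithful refactor — constant usage differs, and arithmetic usage differs, and min/max/abs usage differs, but the computed results match everywhere.
Tracing a=1, b=-3: compute: aux := -3 | cur := 4 | (min(aux, b) == (a - 7)): false | cur := 3 | aux := -6 | result 3 | compute2: aux := -3 | cur := 4 | (min(aux, b) == (a - 7)): false | cur := 3 | aux := -6 | result 3 — matching result 3.
Sweeping the whole domain (40 inputs) finds no disagreement.
verdict: equivalent


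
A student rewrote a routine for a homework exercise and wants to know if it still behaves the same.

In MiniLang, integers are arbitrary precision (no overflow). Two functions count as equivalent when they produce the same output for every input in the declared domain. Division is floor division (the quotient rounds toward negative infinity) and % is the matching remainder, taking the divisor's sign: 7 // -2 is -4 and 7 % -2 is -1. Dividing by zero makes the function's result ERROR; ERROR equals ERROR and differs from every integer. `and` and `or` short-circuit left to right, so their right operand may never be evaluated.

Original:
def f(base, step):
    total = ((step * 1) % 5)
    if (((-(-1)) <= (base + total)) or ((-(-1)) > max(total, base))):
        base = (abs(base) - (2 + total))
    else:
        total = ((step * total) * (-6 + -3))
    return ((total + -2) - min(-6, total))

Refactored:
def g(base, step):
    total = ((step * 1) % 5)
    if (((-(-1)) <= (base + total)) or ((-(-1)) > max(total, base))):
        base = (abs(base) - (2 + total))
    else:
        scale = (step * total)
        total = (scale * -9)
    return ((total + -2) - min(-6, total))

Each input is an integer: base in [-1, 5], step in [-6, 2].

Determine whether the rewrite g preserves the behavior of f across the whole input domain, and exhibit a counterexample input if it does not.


Equivalent — the differences include arithmetic usage differs, plus statement counts differ, plus local variable names differ, plus constant usage differs, yet no declared input distinguishes the two.
Tracing base=0, step=-4: f: total becomes 1; next (((-(-1)) <= (base + total)) or ((-(-1)) > max(total, base))) evaluates to true; next base becomes -3; next final value 5 | g: total becomes 1; next (((-(-1)) <= (base + total)) or ((-(-1)) > max(total, base))) evaluates to true; next base becomes -3; next final value 5 — matching result 5.
Sweeping the whole domain (63 inputs) finds no disagreement.
verdict: equivalent


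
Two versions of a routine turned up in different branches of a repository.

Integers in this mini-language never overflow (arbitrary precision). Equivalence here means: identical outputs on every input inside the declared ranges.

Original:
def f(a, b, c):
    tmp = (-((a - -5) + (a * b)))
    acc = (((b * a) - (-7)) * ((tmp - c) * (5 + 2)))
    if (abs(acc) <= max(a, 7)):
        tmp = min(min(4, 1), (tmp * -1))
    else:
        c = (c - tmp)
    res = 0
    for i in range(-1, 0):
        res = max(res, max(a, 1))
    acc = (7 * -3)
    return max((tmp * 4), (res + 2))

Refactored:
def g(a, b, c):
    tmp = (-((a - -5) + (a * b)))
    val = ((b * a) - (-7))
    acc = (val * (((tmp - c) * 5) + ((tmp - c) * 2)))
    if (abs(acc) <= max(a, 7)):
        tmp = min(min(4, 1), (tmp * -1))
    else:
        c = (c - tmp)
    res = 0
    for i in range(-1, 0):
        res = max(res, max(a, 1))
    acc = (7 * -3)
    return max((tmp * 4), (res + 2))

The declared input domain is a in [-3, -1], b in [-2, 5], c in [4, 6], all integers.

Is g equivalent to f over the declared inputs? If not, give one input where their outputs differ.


Differences: statement counts differ, local variable names differ, arithmetic usage differs — yet all 72 inputs agree.
verdict: equivalent


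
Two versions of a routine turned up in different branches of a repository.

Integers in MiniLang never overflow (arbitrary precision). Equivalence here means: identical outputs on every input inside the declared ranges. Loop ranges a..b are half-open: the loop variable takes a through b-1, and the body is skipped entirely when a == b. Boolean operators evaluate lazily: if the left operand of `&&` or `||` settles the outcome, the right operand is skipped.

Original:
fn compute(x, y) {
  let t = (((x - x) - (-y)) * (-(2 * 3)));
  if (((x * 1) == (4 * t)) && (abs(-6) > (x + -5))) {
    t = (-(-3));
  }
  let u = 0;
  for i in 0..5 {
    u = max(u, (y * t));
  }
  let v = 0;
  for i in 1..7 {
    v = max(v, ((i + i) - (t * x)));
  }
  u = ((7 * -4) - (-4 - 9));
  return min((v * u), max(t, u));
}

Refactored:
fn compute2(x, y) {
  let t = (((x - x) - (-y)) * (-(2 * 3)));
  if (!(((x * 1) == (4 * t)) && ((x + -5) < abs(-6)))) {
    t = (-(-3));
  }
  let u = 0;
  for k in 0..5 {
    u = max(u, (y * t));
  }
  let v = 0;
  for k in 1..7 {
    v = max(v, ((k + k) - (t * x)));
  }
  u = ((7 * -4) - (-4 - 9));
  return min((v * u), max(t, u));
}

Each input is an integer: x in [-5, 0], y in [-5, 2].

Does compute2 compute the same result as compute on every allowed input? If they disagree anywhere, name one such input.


Evaluate both at x=-5, y=-5.
compute: t = 30; (((x * 1) == (4 * t)) && (abs(-6) > (x + -5))) -> false; u = 0; [i=0]; u = 0; [i=1]; u = 0; [i=2]; u = 0; [i=3]; u = 0; [i=4]; u = 0; v = 0; [i=1]; v = 152; [i=2]; v = 154; [i=3]; v = 156; [i=4]; v = 158; [i=5]; v = 160; [i=6]; v = 162; u = -15; return -2430
compute2: t = 30; (!(((x * 1) == (4 * t)) && ((x + -5) < abs(-6)))) -> true; t = 3; u = 0; [k=0]; u = 0; [k=1]; u = 0; [k=2]; u = 0; [k=3]; u = 0; [k=4]; u = 0; v = 0; [k=1]; v = 17; [k=2]; v = 19; [k=3]; v = 21; [k=4]; v = 23; [k=5]; v = 25; [k=6]; v = 27; u = -15; return -405
-2430 and -405 differ, so these are not the same function on this domain.
verdict: not equivalent; witness: x=-5, y=-5


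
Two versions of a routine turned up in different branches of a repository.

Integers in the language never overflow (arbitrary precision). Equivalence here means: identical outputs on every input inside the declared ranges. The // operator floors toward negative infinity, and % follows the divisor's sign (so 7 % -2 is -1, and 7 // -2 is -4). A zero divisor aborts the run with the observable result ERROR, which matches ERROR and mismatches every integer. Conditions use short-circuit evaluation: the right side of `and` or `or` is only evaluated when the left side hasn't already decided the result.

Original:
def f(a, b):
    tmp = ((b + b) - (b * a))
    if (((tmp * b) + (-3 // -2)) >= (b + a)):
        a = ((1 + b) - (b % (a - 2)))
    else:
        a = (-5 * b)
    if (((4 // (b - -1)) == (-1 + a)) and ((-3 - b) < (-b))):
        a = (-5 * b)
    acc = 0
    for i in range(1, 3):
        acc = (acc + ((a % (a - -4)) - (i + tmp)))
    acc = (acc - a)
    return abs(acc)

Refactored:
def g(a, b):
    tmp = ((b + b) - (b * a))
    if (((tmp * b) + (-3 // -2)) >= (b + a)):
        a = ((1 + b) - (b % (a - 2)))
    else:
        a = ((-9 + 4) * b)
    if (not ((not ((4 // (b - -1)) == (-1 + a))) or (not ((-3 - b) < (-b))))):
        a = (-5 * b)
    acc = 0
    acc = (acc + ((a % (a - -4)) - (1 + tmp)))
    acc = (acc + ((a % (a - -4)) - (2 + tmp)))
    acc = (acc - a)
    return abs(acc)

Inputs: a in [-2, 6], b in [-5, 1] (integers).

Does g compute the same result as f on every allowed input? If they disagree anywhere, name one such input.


This is a faithful refactor — boolean connective usage differs; also loop structure differs; also arithmetic usage differs; also local variable names differ; also constant usage differs, but the computed results match everywhere.
Spot check at a=3, b=-2 — f: tmp := 2 | (((tmp * b) + (-3 // -2)) >= (b + a)): false | a := 10 | (((4 // (b - -1)) == (-1 + a)) and ((-3 - b) < (-b))): false | acc := 0 | iter i=1: | acc := 7 | iter i=2: | acc := 13 | acc := 3 | result 3. g: tmp := 2 | (((tmp * b) + (-3 // -2)) >= (b + a)): false | a := 10 | (not ((not ((4 // (b - -1)) == (-1 + a))) or (not ((-3 - b) < (-b))))): false | acc := 0 | acc := 7 | acc := 13 | acc := 3 | result 3. Both give 3.
Sweeping the whole domain (63 inputs) finds no disagreement.
verdict: equivalent


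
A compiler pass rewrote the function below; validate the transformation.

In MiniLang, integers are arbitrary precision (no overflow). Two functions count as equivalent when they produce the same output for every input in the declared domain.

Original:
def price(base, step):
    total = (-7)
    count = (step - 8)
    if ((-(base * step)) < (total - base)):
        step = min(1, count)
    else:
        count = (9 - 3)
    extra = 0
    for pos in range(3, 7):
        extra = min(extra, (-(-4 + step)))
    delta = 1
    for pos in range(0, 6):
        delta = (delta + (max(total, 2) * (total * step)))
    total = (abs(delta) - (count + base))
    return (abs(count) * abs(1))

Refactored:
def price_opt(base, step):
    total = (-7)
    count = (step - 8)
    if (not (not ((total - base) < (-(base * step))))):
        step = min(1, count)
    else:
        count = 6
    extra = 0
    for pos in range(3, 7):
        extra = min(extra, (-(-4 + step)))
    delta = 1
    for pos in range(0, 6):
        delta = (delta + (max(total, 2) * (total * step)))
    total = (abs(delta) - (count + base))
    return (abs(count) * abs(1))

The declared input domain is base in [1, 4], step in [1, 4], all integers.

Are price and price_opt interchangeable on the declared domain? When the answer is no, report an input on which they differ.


At base=1, step=1: price gives 6, price_opt gives 7.
verdict: not equivalent; witness: base=1, step=1


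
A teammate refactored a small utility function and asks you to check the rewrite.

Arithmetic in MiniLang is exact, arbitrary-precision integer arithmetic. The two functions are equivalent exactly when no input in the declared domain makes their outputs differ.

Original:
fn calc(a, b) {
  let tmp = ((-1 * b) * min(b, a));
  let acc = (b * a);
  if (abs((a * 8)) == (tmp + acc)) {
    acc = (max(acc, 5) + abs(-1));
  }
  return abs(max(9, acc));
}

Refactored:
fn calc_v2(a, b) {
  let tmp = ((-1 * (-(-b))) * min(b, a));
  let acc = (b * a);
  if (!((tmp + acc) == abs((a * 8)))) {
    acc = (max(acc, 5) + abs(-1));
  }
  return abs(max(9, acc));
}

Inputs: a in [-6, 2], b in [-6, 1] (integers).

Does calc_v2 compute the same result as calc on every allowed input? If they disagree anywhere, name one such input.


There is a counterexample at a=-6, b=-6: 36 on one side, 37 on the other.
calc: tmp becomes -36; next acc becomes 36; next (abs((a * 8)) == (tmp + acc)) evaluates to false; next final value 36
calc_v2: tmp becomes -36; next acc becomes 36; next (!((tmp + acc) == abs((a * 8)))) evaluates to true; next acc becomes 37; next final value 37
verdict: not equivalent; witness: a=-6, b=-6


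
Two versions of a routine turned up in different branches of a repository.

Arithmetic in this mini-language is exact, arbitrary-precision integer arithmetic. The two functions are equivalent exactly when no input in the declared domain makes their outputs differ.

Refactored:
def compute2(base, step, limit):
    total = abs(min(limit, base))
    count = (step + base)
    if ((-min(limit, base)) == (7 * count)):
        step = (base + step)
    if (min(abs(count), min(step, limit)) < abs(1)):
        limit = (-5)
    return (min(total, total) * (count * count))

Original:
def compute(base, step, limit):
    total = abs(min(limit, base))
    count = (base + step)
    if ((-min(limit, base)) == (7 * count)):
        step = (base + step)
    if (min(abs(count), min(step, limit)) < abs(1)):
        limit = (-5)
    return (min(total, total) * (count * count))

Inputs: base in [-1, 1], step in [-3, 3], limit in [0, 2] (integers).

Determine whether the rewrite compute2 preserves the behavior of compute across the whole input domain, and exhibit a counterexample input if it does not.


Reading the diff, among the changes: same computation, different form.
As a probe, take base=0, step=-1, limit=1: compute runs total := 0 | count := -1 | ((-min(limit, base)) == (7 * count)): false | (min(abs(count), min(step, limit)) < abs(1)): true | limit := -5 | result 0; compute2 runs total := 0 | count := -1 | ((-min(limit, base)) == (7 * count)): false | (min(abs(count), min(step, limit)) < abs(1)): true | limit := -5 | result 0; both end at 0.
Every one of the 63 inputs gives matching results.
verdict: equivalent


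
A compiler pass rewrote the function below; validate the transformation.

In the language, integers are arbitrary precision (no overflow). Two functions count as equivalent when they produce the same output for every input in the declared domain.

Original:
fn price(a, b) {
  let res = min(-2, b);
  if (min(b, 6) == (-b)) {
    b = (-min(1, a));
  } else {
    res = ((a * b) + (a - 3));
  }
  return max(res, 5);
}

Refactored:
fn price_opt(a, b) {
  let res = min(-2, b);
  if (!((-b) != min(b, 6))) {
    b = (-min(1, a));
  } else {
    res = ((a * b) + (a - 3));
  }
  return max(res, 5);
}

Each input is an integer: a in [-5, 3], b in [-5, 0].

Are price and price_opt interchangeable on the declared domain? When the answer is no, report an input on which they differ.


The two versions differ — the changes include comparison usage differs; and boolean connective usage differs.
Spot check at a=0, b=-2 — price: res = -2; (min(b, 6) == (-b)) -> false; res = -3; return 5. price_opt: res = -2; (!((-b) != min(b, 6))) -> false; res = -3; return 5. Both give 5.
Every one of the 54 inputs gives matching results.
verdict: equivalent


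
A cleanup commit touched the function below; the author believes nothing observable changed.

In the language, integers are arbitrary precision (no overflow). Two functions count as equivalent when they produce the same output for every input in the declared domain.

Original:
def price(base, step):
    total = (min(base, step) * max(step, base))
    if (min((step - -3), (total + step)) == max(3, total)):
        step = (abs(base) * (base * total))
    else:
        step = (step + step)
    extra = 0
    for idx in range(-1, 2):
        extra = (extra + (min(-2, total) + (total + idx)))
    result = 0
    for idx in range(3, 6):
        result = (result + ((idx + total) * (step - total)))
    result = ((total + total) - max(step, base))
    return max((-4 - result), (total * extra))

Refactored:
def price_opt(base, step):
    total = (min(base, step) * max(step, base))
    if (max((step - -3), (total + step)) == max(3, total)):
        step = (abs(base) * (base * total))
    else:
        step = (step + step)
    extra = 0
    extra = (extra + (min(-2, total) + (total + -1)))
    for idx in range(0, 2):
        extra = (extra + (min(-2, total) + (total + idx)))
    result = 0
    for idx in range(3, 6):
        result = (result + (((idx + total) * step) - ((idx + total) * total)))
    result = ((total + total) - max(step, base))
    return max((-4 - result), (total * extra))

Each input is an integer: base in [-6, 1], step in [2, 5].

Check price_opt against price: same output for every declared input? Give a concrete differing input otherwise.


The rewrite breaks on base=0, step=3, where the results are 0 and 2.
price: total=0, then (min((step - -3), (total + step)) == max(3, total)) is true, then step=0, then extra=0, then (idx=-1), then extra=-3, then (idx=0), then extra=-5, then (idx=1), then extra=-6, then result=0, then (idx=3), then result=0, then (idx=4), then result=0, then (idx=5), then result=0, then result=0, then returns 0
price_opt: total=0, then (max((step - -3), (total + step)) == max(3, total)) is false, then step=6, then extra=0, then extra=-3, then (idx=0), then extra=-5, then (idx=1), then extra=-6, then result=0, then (idx=3), then result=18, then (idx=4), then result=42, then (idx=5), then result=72, then result=-6, then returns 2
verdict: not equivalent; witness: base=0, step=3


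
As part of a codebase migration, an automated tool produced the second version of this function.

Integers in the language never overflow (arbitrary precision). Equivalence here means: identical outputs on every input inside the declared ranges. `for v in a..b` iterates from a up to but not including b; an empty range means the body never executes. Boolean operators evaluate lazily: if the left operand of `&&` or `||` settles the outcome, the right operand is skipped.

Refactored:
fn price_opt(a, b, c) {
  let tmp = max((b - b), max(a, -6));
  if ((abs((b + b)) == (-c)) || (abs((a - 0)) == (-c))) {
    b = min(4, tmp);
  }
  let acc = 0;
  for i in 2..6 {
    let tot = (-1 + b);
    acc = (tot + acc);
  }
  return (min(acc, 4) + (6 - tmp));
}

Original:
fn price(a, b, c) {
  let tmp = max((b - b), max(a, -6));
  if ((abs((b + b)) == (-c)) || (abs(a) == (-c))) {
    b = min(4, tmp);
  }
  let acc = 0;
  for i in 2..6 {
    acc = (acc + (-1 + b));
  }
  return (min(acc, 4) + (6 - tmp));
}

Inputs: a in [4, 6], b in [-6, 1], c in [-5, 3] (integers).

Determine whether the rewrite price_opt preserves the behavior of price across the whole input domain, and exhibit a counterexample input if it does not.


Behavior is preserved: although local variable names differ; also constant usage differs; also statement counts differ; also arithmetic usage differs, the outputs never diverge.
Spot check at a=4, b=0, c=-5 — price: tmp becomes 4; next ((abs((b + b)) == (-c)) || (abs(a) == (-c))) evaluates to false; next acc becomes 0; next at i=2:; next acc becomes -1; next at i=3:; next acc becomes -2; next at i=4:; next acc becomes -3; next at i=5:; next acc becomes -4; next final value -2. price_opt: tmp becomes 4; next ((abs((b + b)) == (-c)) || (abs((a - 0)) == (-c))) evaluates to false; next acc becomes 0; next at i=2:; next tot becomes -1; next acc becomes -1; next at i=3:; next tot becomes -1; next acc becomes -2; next at i=4:; next tot becomes -1; next acc becomes -3; next at i=5:; next tot becomes -1; next acc becomes -4; next final value -2. Both give -2.
An exhaustive pass over the 216 declared inputs shows identical outputs.
verdict: equivalent


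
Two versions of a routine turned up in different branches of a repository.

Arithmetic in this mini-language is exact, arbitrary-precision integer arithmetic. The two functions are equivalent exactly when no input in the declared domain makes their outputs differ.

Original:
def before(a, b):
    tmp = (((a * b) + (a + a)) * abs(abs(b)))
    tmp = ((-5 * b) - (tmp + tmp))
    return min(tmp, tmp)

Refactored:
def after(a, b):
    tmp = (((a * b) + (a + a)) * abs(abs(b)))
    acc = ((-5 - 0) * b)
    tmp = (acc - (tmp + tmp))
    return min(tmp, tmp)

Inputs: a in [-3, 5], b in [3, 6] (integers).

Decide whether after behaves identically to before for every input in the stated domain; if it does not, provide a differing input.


Equivalent — the differences include arithmetic usage differs; local variable names differ; constant usage differs; statement counts differ, yet no declared input distinguishes the two.
As a probe, take a=5, b=6: before runs tmp := 240 | tmp := -510 | result -510; after runs tmp := 240 | acc := -30 | tmp := -510 | result -510; both end at -510.
Checked all 36 inputs in the declared domain: the outputs agree on every one.
verdict: equivalent


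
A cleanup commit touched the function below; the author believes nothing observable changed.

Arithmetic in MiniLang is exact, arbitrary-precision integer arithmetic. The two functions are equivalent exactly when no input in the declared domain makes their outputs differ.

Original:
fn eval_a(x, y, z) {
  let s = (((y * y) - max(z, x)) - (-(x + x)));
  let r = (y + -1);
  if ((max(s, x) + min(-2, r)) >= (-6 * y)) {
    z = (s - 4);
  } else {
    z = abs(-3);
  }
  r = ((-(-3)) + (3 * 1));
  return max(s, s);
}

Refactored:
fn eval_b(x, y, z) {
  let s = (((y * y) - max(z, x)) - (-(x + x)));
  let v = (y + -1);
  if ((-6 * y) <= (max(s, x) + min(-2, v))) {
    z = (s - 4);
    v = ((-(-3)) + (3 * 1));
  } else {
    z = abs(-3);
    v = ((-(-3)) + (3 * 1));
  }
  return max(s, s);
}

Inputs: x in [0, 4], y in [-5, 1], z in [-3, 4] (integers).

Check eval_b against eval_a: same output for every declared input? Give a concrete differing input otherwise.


Differences: local variable names differ, plus statement counts differ, plus constant usage differs, plus arithmetic usage differs, plus comparison usage differs — yet all 280 inputs agree.
verdict: equivalent


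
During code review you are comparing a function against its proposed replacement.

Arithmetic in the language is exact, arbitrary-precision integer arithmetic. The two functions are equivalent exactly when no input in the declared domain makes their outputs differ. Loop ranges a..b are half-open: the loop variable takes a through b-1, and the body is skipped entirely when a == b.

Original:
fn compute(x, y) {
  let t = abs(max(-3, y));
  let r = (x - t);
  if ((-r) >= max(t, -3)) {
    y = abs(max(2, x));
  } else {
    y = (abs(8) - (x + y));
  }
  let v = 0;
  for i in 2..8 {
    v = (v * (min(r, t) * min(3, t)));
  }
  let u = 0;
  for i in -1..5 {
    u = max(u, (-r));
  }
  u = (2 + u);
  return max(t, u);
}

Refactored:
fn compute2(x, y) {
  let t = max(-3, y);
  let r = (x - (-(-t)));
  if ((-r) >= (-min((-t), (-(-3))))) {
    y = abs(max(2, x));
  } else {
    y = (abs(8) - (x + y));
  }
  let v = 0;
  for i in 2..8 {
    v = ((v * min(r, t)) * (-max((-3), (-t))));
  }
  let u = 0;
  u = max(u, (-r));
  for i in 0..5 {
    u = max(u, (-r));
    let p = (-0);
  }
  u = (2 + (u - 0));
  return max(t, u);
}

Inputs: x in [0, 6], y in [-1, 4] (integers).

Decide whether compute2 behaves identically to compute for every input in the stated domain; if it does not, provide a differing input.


On input x=0, y=-1, compute returns 3 while compute2 returns 2.
verdict: not equivalent; witness: x=0, y=-1


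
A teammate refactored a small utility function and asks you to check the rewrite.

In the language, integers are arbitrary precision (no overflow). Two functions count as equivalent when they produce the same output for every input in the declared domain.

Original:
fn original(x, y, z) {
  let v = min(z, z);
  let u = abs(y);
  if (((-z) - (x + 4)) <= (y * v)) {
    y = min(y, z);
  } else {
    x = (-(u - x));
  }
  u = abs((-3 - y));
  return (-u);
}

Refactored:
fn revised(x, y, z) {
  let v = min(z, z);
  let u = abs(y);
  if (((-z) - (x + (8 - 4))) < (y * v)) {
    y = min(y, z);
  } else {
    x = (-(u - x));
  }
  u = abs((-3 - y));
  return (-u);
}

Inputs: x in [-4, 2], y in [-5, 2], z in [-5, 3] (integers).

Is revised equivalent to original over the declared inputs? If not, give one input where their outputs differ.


At x=-4, y=-1, z=-4: original gives -1, revised gives -2.
verdict: not equivalent; witness: x=-4, y=-1, z=-4


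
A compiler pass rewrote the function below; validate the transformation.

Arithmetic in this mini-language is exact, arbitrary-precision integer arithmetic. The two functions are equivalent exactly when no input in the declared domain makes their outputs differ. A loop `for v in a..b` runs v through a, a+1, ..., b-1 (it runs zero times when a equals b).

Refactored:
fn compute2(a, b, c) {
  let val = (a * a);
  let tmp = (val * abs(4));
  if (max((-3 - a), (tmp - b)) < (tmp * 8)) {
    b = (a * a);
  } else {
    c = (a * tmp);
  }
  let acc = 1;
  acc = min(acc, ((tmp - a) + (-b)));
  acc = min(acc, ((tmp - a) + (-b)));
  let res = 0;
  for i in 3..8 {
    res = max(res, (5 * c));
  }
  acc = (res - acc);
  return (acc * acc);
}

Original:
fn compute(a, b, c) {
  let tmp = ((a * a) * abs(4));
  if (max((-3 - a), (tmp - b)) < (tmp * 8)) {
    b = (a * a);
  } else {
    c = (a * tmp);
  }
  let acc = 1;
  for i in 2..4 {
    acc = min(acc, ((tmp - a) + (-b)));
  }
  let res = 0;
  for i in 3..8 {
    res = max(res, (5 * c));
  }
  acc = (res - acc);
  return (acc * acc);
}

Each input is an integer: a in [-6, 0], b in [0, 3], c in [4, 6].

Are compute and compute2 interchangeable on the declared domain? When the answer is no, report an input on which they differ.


This is a faithful refactor — arithmetic usage differs, statement counts differ, local variable names differ, min/max/abs usage differs, loop structure differs, but the computed results match everywhere.
One worked example (a=-3, b=2, c=6) — compute: tmp = 36; (max((-3 - a), (tmp - b)) < (tmp * 8)) -> true; b = 9; acc = 1; [i=2]; acc = 1; [i=3]; acc = 1; res = 0; [i=3]; res = 30; [i=4]; res = 30; [i=5]; res = 30; [i=6]; res = 30; [i=7]; res = 30; acc = 29; return 841; compute2: val = 9; tmp = 36; (max((-3 - a), (tmp - b)) < (tmp * 8)) -> true; b = 9; acc = 1; acc = 1; acc = 1; res = 0; [i=3]; res = 30; [i=4]; res = 30; [i=5]; res = 30; [i=6]; res = 30; [i=7]; res = 30; acc = 29; return 841; agreement on 841.
Across all 84 domain points the two functions coincide.
verdict: equivalent


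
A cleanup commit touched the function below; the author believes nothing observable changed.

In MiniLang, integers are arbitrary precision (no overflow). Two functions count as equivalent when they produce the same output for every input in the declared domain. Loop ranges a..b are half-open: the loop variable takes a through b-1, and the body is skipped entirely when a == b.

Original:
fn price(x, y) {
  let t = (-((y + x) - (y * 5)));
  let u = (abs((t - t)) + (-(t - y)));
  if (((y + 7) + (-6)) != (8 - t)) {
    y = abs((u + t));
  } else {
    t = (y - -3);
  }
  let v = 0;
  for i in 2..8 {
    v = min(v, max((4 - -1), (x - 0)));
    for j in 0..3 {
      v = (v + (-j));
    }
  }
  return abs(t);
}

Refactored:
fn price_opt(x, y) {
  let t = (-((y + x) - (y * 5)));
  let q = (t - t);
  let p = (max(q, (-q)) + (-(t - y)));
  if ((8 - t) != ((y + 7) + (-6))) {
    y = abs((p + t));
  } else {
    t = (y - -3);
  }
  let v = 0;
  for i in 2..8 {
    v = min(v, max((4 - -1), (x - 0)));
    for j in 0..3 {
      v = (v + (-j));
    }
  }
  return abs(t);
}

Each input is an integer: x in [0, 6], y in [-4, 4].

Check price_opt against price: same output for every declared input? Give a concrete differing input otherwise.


Reading the diff, among the changes: min/max/abs usage differs, and local variable names differ, and statement counts differ.
Spot check at x=0, y=-2 — price: t becomes -8; next u becomes 6; next (((y + 7) + (-6)) != (8 - t)) evaluates to true; next y becomes 2; next v becomes 0; next at i=2:; next v becomes 0; next at j=0:; next v becomes 0; next at j=1:; next v becomes -1; next at j=2:; next v becomes -3; next at i=3:; next v becomes -3; next at j=0:; next v becomes -3; next at j=1:; next v becomes -4; next at j=2:; next v becomes -6; next at i=4:; next v becomes -6; next at j=0:; next v becomes -6; next at j=1:; next v becomes -7; next at j=2:; next v becomes -9; next at i=5:; next v becomes -9; next at j=0:; next v becomes -9; next at j=1:; next v becomes -10; next at j=2:; next v becomes -12; next at i=6:; next v becomes -12; next at j=0:; next v becomes -12; next at j=1:; next v becomes -13; next at j=2:; next v becomes -15; next at i=7:; next v becomes -15; next at j=0:; next v becomes -15; next at j=1:; next v becomes -16; next at j=2:; next v becomes -18; next final value 8. price_opt: t becomes -8; next q becomes 0; next p becomes 6; next ((8 - t) != ((y + 7) + (-6))) evaluates to true; next y becomes 2; next v becomes 0; next at i=2:; next v becomes 0; next at j=0:; next v becomes 0; next at j=1:; next v becomes -1; next at j=2:; next v becomes -3; next at i=3:; next v becomes -3; next at j=0:; next v becomes -3; next at j=1:; next v becomes -4; next at j=2:; next v becomes -6; next at i=4:; next v becomes -6; next at j=0:; next v becomes -6; next at j=1:; next v becomes -7; next at j=2:; next v becomes -9; next at i=5:; next v becomes -9; next at j=0:; next v becomes -9; next at j=1:; next v becomes -10; next at j=2:; next v becomes -12; next at i=6:; next v becomes -12; next at j=0:; next v becomes -12; next at j=1:; next v becomes -13; next at j=2:; next v becomes -15; next at i=7:; next v becomes -15; next at j=0:; next v becomes -15; next at j=1:; next v becomes -16; next at j=2:; next v becomes -18; next final value 8. Both give 8.
Sweeping the whole domain (63 inputs) finds no disagreement.
verdict: equivalent


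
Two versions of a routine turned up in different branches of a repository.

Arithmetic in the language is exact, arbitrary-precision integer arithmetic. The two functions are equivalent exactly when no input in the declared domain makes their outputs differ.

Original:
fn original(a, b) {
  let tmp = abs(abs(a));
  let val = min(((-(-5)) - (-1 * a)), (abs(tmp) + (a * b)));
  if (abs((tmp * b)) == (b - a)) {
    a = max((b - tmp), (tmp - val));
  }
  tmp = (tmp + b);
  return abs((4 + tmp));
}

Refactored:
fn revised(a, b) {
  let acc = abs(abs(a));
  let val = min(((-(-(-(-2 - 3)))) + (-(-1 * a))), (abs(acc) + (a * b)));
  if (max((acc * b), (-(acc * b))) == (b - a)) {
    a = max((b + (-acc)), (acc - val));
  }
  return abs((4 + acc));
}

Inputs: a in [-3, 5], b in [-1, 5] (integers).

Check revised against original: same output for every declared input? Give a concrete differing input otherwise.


These are not equivalent — on a=-3, b=-1 the outputs split (6 vs 7).
original: tmp := 3 | val := 2 | (abs((tmp * b)) == (b - a)): false | tmp := 2 | result 6
revised: acc := 3 | val := 2 | (max((acc * b), (-(acc * b))) == (b - a)): false | result 7
verdict: not equivalent; witness: a=-3, b=-1


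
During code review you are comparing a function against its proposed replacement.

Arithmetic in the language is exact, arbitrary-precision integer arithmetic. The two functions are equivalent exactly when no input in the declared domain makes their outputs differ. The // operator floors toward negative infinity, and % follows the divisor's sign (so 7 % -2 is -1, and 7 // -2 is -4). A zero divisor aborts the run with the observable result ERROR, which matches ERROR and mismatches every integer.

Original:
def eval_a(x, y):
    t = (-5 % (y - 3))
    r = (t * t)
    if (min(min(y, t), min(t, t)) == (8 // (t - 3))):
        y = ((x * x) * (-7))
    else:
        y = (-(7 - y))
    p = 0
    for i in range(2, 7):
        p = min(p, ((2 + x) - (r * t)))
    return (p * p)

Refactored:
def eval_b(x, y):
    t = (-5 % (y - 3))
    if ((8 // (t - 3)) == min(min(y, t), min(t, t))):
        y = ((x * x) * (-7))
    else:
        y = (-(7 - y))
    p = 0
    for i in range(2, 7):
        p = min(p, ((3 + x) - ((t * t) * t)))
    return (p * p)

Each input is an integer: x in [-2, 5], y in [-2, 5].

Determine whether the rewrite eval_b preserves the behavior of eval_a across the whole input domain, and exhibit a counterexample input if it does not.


Not equivalent: x=-2, y=5 separates them (1 vs 0).
eval_a: t=1, then r=1, then (min(min(y, t), min(t, t)) == (8 // (t - 3))) is false, then y=-2, then p=0, then (i=2), then p=-1, then (i=3), then p=-1, then (i=4), then p=-1, then (i=5), then p=-1, then (i=6), then p=-1, then returns 1
eval_b: t=1, then ((8 // (t - 3)) == min(min(y, t), min(t, t))) is false, then y=-2, then p=0, then (i=2), then p=0, then (i=3), then p=0, then (i=4), then p=0, then (i=5), then p=0, then (i=6), then p=0, then returns 0
verdict: not equivalent; witness: x=-2, y=5


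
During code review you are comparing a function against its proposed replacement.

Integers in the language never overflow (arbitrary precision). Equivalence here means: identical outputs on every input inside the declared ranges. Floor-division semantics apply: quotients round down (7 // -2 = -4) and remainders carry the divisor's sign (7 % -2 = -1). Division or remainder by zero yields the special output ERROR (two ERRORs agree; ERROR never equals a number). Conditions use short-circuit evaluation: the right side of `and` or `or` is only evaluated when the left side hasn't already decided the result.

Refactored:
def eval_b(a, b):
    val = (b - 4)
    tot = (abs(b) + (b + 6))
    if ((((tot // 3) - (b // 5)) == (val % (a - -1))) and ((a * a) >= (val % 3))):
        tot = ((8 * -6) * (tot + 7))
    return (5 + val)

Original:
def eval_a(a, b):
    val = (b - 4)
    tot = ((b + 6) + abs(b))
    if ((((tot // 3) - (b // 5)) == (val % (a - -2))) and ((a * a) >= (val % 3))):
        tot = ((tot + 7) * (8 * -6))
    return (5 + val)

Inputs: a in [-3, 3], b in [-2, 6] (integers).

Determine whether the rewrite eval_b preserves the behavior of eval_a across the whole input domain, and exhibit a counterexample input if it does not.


Not equivalent: a=-2, b=-2 separates them (ERROR vs -1).
eval_a: val becomes -6; next tot becomes 6; next hits division by zero so the output is ERROR
eval_b: val becomes -6; next tot becomes 6; next ((((tot // 3) - (b // 5)) == (val % (a - -1))) and ((a * a) >= (val % 3))) evaluates to false; next final value -1
verdict: not equivalent; witness: a=-2, b=-2
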